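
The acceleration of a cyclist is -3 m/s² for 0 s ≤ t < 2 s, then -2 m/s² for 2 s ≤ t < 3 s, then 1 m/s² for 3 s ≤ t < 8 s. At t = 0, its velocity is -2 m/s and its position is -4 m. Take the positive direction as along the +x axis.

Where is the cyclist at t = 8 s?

On each constant-a segment, Δv = aΔt and Δx = v₀Δt + ½aΔt²; chain segment to segment.
0–2 s: v starts -2 m/s; Δx = -2·2 + ½·-3·2² = -10 m; v ends -8 m/s.
2–3 s: v starts -8 m/s; Δx = -8·1 + ½·-2·1² = -9 m; v ends -10 m/s.
3–8 s: v starts -10 m/s; Δx = -10·5 + ½·1·5² = -37.5 m; v ends -5 m/s.
x(8) = -4 + Σ Δx = -60.5 m.

-60.5 m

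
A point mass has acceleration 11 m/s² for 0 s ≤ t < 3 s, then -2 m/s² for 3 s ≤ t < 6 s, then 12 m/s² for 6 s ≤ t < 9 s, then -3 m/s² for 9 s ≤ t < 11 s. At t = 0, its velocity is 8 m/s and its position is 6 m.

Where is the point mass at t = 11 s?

On each constant-a segment, Δv = aΔt and Δx = v₀Δt + ½aΔt²; chain segment to segment.
0–3 s: v starts 8 m/s; Δx = 8·3 + ½·11·3² = 73.5 m; v ends 41 m/s.
3–6 s: v starts 41 m/s; Δx = 41·3 + ½·-2·3² = 114 m; v ends 35 m/s.
6–9 s: v starts 35 m/s; Δx = 35·3 + ½·12·3² = 159 m; v ends 71 m/s.
9–11 s: v starts 71 m/s; Δx = 71·2 + ½·-3·2² = 136 m; v ends 65 m/s.
x(11) = 6 + Σ Δx = 488.5 m.

488.5 m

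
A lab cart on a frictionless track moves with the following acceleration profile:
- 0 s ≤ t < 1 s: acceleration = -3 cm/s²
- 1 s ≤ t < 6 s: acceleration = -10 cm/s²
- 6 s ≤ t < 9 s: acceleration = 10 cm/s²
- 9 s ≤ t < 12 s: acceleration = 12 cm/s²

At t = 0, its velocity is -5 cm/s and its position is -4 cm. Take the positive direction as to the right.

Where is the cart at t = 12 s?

-334.5 cm

On each constant-a segment, Δv = aΔt and Δx = v₀Δt + ½aΔt²; chain segment to segment.
0–1 s: v starts -5 cm/s; Δx = -5·1 + ½·-3·1² = -6.5 cm; v ends -8 cm/s.
1–6 s: v starts -8 cm/s; Δx = -8·5 + ½·-10·5² = -165 cm; v ends -58 cm/s.
6–9 s: v starts -58 cm/s; Δx = -58·3 + ½·10·3² = -129 cm; v ends -28 cm/s.
9–12 s: v starts -28 cm/s; Δx = -28·3 + ½·12·3² = -30 cm; v ends 8 cm/s.
x(12) = -4 + Σ Δx = -334.5 cm.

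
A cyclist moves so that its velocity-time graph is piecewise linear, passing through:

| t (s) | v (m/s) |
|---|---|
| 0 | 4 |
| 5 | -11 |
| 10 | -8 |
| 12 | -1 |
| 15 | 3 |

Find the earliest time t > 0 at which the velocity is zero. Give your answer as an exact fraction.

t = 4/3 s

v changes sign on 0–5 s (from 4 to -11); the graph is linear there, so v = 0 at t = 0 + (-4)·(5 − 0)/(-11 − 4) = 4/3 s.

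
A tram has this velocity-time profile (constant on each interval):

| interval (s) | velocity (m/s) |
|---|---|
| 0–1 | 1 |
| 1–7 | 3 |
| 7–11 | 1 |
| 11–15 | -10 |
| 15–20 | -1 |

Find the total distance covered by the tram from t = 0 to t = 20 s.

68 m

Total distance travelled is ∫|v| dt — sum the magnitudes of each area piece.
0–1 s: |1| × 1 = 1 m
1–7 s: |3| × 6 = 18 m
7–11 s: |1| × 4 = 4 m
11–15 s: |-10| × 4 = 40 m
15–20 s: |-1| × 5 = 5 m
Total distance = 68 m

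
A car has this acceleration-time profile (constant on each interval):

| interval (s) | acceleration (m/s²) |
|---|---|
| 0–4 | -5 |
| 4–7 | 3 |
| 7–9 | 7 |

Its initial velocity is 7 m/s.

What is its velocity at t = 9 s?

Δv equals the area under the a-t graph; then v = v₀ + Δv.
0–4 s: -5 × 4 = -20 m/s
4–7 s: 3 × 3 = 9 m/s
7–9 s: 7 × 2 = 14 m/s
Δv = 3 m/s, so v(9) = 7 + (3) = 10 m/s.

10 m/s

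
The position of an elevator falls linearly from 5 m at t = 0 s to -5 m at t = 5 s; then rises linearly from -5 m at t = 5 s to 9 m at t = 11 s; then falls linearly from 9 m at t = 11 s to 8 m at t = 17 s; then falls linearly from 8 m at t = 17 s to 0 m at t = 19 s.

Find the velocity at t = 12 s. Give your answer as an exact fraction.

-1/6 m/s

Velocity is the slope of the x-t graph on 11–17 s: (8 − 9)/(17 − 11) = -1/6 m/s.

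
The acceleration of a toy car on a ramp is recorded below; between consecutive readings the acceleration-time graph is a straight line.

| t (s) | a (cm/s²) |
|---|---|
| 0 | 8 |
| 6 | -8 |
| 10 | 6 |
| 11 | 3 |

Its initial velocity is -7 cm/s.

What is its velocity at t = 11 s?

-6.5 cm/s

Δv equals the area under the a-t graph; then v = v₀ + Δv.
0–6 s: ½(8 + -8)(6) = 0 cm/s
6–10 s: ½(-8 + 6)(4) = -4 cm/s
10–11 s: ½(6 + 3)(1) = 4.5 cm/s
Δv = 0.5 cm/s, so v(11) = -7 + (0.5) = -6.5 cm/s.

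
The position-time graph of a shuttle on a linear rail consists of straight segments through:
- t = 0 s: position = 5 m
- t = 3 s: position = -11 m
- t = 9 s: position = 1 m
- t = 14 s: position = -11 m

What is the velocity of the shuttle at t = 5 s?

Velocity is the slope of the x-t graph on 3–9 s: (1 − -11)/(9 − 3) = 2 m/s.

2 m/s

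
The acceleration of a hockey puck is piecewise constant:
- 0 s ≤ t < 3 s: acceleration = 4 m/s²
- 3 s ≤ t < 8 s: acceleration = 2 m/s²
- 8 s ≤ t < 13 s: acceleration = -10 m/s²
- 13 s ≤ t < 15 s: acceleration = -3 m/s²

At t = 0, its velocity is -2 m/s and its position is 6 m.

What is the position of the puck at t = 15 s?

On each constant-a segment, Δv = aΔt and Δx = v₀Δt + ½aΔt²; chain segment to segment.
0–3 s: v starts -2 m/s; Δx = -2·3 + ½·4·3² = 12 m; v ends 10 m/s.
3–8 s: v starts 10 m/s; Δx = 10·5 + ½·2·5² = 75 m; v ends 20 m/s.
8–13 s: v starts 20 m/s; Δx = 20·5 + ½·-10·5² = -25 m; v ends -30 m/s.
13–15 s: v starts -30 m/s; Δx = -30·2 + ½·-3·2² = -66 m; v ends -36 m/s.
x(15) = 6 + Σ Δx = 2 m.

2 m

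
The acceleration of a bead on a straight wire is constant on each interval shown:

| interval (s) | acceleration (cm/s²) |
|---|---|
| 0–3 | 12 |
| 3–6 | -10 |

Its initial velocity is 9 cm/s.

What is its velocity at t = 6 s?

Δv equals the area under the a-t graph; then v = v₀ + Δv.
0–3 s: 12 × 3 = 36 cm/s
3–6 s: -10 × 3 = -30 cm/s
Δv = 6 cm/s, so v(6) = 9 + (6) = 15 cm/s.

15 cm/s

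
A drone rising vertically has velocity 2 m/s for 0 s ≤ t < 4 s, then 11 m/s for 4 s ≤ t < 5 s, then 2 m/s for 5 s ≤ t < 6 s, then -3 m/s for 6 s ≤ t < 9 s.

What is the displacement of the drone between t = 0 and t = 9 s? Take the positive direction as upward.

Net displacement equals the area under the velocity-time graph (areas below the axis count negative).
0–4 s: 2 × 4 = 8 m
4–5 s: 11 × 1 = 11 m
5–6 s: 2 × 1 = 2 m
6–9 s: -3 × 3 = -9 m
Net displacement = 12 m

12 m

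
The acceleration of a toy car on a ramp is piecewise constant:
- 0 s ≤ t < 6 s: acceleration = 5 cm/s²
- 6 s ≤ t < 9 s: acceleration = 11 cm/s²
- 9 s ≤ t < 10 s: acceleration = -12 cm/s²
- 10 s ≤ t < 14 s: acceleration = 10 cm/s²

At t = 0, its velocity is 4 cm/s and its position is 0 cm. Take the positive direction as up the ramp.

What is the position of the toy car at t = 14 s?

On each constant-a segment, Δv = aΔt and Δx = v₀Δt + ½aΔt²; chain segment to segment.
0–6 s: v starts 4 cm/s; Δx = 4·6 + ½·5·6² = 114 cm; v ends 34 cm/s.
6–9 s: v starts 34 cm/s; Δx = 34·3 + ½·11·3² = 151.5 cm; v ends 67 cm/s.
9–10 s: v starts 67 cm/s; Δx = 67·1 + ½·-12·1² = 61 cm; v ends 55 cm/s.
10–14 s: v starts 55 cm/s; Δx = 55·4 + ½·10·4² = 300 cm; v ends 95 cm/s.
x(14) = 0 + Σ Δx = 626.5 cm.

626.5 cm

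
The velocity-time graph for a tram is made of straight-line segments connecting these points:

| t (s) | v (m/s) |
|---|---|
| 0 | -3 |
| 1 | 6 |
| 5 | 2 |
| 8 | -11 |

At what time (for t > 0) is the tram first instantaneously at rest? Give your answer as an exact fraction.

t = 1/3 s

v changes sign on 0–1 s (from -3 to 6); the graph is linear there, so v = 0 at t = 0 + (3)·(1 − 0)/(6 − -3) = 1/3 s.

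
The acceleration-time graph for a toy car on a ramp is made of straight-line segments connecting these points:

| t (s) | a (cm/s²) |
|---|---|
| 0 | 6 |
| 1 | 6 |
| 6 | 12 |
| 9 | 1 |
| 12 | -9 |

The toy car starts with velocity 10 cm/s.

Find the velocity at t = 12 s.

Δv equals the area under the a-t graph; then v = v₀ + Δv.
0–1 s: 6 × 1 = 6 cm/s
1–6 s: ½(6 + 12)(5) = 45 cm/s
6–9 s: ½(12 + 1)(3) = 19.5 cm/s
9–12 s: ½(1 + -9)(3) = -12 cm/s
Δv = 58.5 cm/s, so v(12) = 10 + (58.5) = 68.5 cm/s.

68.5 cm/s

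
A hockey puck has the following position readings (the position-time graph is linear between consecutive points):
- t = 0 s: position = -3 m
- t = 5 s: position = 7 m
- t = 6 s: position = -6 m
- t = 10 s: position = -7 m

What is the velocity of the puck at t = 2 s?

2 m/s

Velocity is the slope of the x-t graph on 0–5 s: (7 − -3)/(5 − 0) = 2 m/s.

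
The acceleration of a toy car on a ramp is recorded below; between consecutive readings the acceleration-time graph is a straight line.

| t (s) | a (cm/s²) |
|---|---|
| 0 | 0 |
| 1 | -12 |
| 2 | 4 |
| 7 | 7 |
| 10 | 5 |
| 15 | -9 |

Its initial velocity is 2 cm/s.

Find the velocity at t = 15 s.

Δv equals the area under the a-t graph; then v = v₀ + Δv.
0–1 s: ½(0 + -12)(1) = -6 cm/s
1–2 s: ½(-12 + 4)(1) = -4 cm/s
2–7 s: ½(4 + 7)(5) = 27.5 cm/s
7–10 s: ½(7 + 5)(3) = 18 cm/s
10–15 s: ½(5 + -9)(5) = -10 cm/s
Δv = 25.5 cm/s, so v(15) = 2 + (25.5) = 27.5 cm/s.

27.5 cm/s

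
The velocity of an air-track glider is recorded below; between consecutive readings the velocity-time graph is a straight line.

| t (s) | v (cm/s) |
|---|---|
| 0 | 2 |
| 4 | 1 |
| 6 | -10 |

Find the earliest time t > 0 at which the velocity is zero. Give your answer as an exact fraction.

t = 46/11 s

v changes sign on 4–6 s (from 1 to -10); the graph is linear there, so v = 0 at t = 4 + (-1)·(6 − 4)/(-10 − 1) = 46/11 s.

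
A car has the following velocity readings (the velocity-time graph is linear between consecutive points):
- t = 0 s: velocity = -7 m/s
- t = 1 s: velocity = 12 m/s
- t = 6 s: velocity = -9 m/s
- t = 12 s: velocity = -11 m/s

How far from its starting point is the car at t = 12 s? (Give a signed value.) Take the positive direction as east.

Net displacement equals the area under the velocity-time graph (areas below the axis count negative).
0–1 s: ½(-7 + 12)(1) = 2.5 m
1–6 s: ½(12 + -9)(5) = 7.5 m
6–12 s: ½(-9 + -11)(6) = -60 m
Net displacement = -50 m

-50 m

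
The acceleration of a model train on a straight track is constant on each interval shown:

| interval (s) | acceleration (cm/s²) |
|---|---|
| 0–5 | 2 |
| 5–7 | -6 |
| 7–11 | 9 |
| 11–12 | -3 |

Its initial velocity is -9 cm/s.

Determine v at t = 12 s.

22 cm/s

Δv equals the area under the a-t graph; then v = v₀ + Δv.
0–5 s: 2 × 5 = 10 cm/s
5–7 s: -6 × 2 = -12 cm/s
7–11 s: 9 × 4 = 36 cm/s
11–12 s: -3 × 1 = -3 cm/s
Δv = 31 cm/s, so v(12) = -9 + (31) = 22 cm/s.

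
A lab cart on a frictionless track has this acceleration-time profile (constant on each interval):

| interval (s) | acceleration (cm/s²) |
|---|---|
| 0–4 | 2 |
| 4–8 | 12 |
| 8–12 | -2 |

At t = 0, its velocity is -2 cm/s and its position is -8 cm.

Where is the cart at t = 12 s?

On each constant-a segment, Δv = aΔt and Δx = v₀Δt + ½aΔt²; chain segment to segment.
0–4 s: v starts -2 cm/s; Δx = -2·4 + ½·2·4² = 8 cm; v ends 6 cm/s.
4–8 s: v starts 6 cm/s; Δx = 6·4 + ½·12·4² = 120 cm; v ends 54 cm/s.
8–12 s: v starts 54 cm/s; Δx = 54·4 + ½·-2·4² = 200 cm; v ends 46 cm/s.
x(12) = -8 + Σ Δx = 320 cm.

320 cm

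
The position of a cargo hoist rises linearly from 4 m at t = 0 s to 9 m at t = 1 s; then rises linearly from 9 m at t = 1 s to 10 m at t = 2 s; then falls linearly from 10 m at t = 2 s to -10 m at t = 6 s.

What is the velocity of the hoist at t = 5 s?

-5 m/s

Velocity is the slope of the x-t graph on 2–6 s: (-10 − 10)/(6 − 2) = -5 m/s.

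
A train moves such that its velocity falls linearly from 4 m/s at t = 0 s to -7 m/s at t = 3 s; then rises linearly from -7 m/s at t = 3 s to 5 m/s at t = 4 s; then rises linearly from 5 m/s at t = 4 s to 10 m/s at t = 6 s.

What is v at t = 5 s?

7.5 m/s

On 4–6 s the graph is linear from 5 to 10 m/s: v(5) = 5 + (10 − 5)·(5 − 4)/(6 − 4) = 7.5 m/s.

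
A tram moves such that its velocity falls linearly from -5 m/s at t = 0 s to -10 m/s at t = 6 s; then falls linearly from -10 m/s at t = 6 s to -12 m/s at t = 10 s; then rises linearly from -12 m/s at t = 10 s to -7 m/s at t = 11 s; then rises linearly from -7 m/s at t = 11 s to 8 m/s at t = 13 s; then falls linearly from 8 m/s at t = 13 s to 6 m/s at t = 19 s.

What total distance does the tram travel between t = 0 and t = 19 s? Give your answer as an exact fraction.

Total distance travelled is ∫|v| dt — sum the magnitudes of each area piece.
0–6 s: |½(-5 + -10)(6)| = 45 m
6–10 s: |½(-10 + -12)(4)| = 44 m
10–11 s: |½(-12 + -7)(1)| = 9.5 m
11–13 s: v = 0 at t = 179/15 s; triangle areas 49/15 + 64/15 = 113/15 m
13–19 s: |½(8 + 6)(6)| = 42 m
Total distance = 4441/30 m

4441/30 m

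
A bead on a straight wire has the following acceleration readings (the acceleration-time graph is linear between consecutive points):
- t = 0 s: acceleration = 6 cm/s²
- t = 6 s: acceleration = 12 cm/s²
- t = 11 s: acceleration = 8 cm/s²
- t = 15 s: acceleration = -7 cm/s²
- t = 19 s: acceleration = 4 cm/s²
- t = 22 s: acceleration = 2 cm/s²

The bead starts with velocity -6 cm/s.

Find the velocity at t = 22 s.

Δv equals the area under the a-t graph; then v = v₀ + Δv.
0–6 s: ½(6 + 12)(6) = 54 cm/s
6–11 s: ½(12 + 8)(5) = 50 cm/s
11–15 s: ½(8 + -7)(4) = 2 cm/s
15–19 s: ½(-7 + 4)(4) = -6 cm/s
19–22 s: ½(4 + 2)(3) = 9 cm/s
Δv = 109 cm/s, so v(22) = -6 + (109) = 103 cm/s.

103 cm/s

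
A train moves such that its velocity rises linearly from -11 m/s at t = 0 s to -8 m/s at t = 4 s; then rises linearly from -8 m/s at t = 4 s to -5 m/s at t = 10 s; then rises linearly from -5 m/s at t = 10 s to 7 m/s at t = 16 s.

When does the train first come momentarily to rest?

t = 12.5 s

v changes sign on 10–16 s (from -5 to 7); the graph is linear there, so v = 0 at t = 10 + (5)·(16 − 10)/(7 − -5) = 12.5 s.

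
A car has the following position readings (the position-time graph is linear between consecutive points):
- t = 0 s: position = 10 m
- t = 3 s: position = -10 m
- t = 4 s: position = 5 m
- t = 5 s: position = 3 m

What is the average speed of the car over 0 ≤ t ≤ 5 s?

Average speed = (total path length)/(elapsed time); on a piecewise-linear x-t graph the path length is Σ|Δx|.
0–3 s: |Δx| = |-10 − 10| = 20 m
3–4 s: |Δx| = |5 − -10| = 15 m
4–5 s: |Δx| = |3 − 5| = 2 m
Total path = 37 m; average speed = 37/5 = 7.4 m/s.

7.4 m/s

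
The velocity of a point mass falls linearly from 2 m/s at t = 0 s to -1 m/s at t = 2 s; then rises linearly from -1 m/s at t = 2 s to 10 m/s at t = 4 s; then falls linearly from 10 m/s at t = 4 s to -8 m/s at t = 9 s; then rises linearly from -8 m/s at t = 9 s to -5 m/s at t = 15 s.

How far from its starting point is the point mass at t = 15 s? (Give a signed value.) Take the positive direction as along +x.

Displacement is the signed area under the v-t curve.
0–2 s: ½(2 + -1)(2) = 1 m
2–4 s: ½(-1 + 10)(2) = 9 m
4–9 s: ½(10 + -8)(5) = 5 m
9–15 s: ½(-8 + -5)(6) = -39 m
Net displacement = -24 m

-24 m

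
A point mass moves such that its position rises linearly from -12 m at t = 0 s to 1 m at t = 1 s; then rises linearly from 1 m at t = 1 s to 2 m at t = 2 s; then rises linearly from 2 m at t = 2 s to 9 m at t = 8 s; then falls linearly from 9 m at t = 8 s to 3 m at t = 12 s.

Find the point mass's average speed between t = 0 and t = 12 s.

2.25 m/s

Average speed = (total path length)/(elapsed time); on a piecewise-linear x-t graph the path length is Σ|Δx|.
0–1 s: |Δx| = |1 − -12| = 13 m
1–2 s: |Δx| = |2 − 1| = 1 m
2–8 s: |Δx| = |9 − 2| = 7 m
8–12 s: |Δx| = |3 − 9| = 6 m
Total path = 27 m; average speed = 27/12 = 2.25 m/s.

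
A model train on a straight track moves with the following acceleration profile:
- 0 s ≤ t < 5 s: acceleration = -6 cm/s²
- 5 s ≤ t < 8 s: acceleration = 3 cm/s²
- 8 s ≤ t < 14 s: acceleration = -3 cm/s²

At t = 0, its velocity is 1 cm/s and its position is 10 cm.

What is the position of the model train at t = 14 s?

On each constant-a segment, Δv = aΔt and Δx = v₀Δt + ½aΔt²; chain segment to segment.
0–5 s: v starts 1 cm/s; Δx = 1·5 + ½·-6·5² = -70 cm; v ends -29 cm/s.
5–8 s: v starts -29 cm/s; Δx = -29·3 + ½·3·3² = -73.5 cm; v ends -20 cm/s.
8–14 s: v starts -20 cm/s; Δx = -20·6 + ½·-3·6² = -174 cm; v ends -38 cm/s.
x(14) = 10 + Σ Δx = -307.5 cm.

-307.5 cm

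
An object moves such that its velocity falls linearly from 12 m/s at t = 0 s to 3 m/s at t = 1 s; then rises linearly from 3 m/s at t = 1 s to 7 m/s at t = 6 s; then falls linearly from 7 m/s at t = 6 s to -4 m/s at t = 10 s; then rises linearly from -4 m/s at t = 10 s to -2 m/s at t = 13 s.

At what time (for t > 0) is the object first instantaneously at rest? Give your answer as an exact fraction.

v changes sign on 6–10 s (from 7 to -4); the graph is linear there, so v = 0 at t = 6 + (-7)·(10 − 6)/(-4 − 7) = 94/11 s.

t = 94/11 s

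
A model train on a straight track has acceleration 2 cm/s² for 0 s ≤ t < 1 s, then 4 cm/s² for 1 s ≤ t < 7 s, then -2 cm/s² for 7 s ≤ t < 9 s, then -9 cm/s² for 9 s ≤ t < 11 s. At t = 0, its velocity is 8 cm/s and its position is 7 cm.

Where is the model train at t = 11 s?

254 cm

On each constant-a segment, Δv = aΔt and Δx = v₀Δt + ½aΔt²; chain segment to segment.
0–1 s: v starts 8 cm/s; Δx = 8·1 + ½·2·1² = 9 cm; v ends 10 cm/s.
1–7 s: v starts 10 cm/s; Δx = 10·6 + ½·4·6² = 132 cm; v ends 34 cm/s.
7–9 s: v starts 34 cm/s; Δx = 34·2 + ½·-2·2² = 64 cm; v ends 30 cm/s.
9–11 s: v starts 30 cm/s; Δx = 30·2 + ½·-9·2² = 42 cm; v ends 12 cm/s.
x(11) = 7 + Σ Δx = 254 cm.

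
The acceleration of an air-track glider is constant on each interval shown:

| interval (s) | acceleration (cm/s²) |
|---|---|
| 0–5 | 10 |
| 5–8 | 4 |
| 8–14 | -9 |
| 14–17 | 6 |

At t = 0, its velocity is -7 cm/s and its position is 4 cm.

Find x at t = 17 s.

On each constant-a segment, Δv = aΔt and Δx = v₀Δt + ½aΔt²; chain segment to segment.
0–5 s: v starts -7 cm/s; Δx = -7·5 + ½·10·5² = 90 cm; v ends 43 cm/s.
5–8 s: v starts 43 cm/s; Δx = 43·3 + ½·4·3² = 147 cm; v ends 55 cm/s.
8–14 s: v starts 55 cm/s; Δx = 55·6 + ½·-9·6² = 168 cm; v ends 1 cm/s.
14–17 s: v starts 1 cm/s; Δx = 1·3 + ½·6·3² = 30 cm; v ends 19 cm/s.
x(17) = 4 + Σ Δx = 439 cm.

439 cm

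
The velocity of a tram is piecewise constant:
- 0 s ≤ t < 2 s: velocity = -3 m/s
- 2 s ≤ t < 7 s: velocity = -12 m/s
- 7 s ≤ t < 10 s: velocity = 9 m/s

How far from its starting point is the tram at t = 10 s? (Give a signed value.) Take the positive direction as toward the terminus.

-39 m

Displacement is the signed area under the v-t curve.
0–2 s: -3 × 2 = -6 m
2–7 s: -12 × 5 = -60 m
7–10 s: 9 × 3 = 27 m
Net displacement = -39 m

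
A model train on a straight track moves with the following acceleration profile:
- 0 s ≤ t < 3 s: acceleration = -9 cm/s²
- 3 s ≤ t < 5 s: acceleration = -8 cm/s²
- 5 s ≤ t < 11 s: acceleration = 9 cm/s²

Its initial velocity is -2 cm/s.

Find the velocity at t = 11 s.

9 cm/s

Δv equals the area under the a-t graph; then v = v₀ + Δv.
0–3 s: -9 × 3 = -27 cm/s
3–5 s: -8 × 2 = -16 cm/s
5–11 s: 9 × 6 = 54 cm/s
Δv = 11 cm/s, so v(11) = -2 + (11) = 9 cm/s.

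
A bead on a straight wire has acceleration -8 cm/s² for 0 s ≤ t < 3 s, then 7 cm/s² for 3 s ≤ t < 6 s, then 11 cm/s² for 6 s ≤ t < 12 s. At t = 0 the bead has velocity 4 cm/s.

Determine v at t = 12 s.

67 cm/s

Δv equals the area under the a-t graph; then v = v₀ + Δv.
0–3 s: -8 × 3 = -24 cm/s
3–6 s: 7 × 3 = 21 cm/s
6–12 s: 11 × 6 = 66 cm/s
Δv = 63 cm/s, so v(12) = 4 + (63) = 67 cm/s.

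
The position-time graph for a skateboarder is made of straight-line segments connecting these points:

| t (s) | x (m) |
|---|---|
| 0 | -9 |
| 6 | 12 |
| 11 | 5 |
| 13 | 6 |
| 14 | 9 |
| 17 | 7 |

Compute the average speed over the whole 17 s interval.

2 m/s

Average speed = (total path length)/(elapsed time); on a piecewise-linear x-t graph the path length is Σ|Δx|.
0–6 s: |Δx| = |12 − -9| = 21 m
6–11 s: |Δx| = |5 − 12| = 7 m
11–13 s: |Δx| = |6 − 5| = 1 m
13–14 s: |Δx| = |9 − 6| = 3 m
14–17 s: |Δx| = |7 − 9| = 2 m
Total path = 34 m; average speed = 34/17 = 2 m/s.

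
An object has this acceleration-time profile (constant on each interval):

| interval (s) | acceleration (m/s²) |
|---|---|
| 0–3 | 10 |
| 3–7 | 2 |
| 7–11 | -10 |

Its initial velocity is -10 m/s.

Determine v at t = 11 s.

Δv equals the area under the a-t graph; then v = v₀ + Δv.
0–3 s: 10 × 3 = 30 m/s
3–7 s: 2 × 4 = 8 m/s
7–11 s: -10 × 4 = -40 m/s
Δv = -2 m/s, so v(11) = -10 + (-2) = -12 m/s.

-12 m/s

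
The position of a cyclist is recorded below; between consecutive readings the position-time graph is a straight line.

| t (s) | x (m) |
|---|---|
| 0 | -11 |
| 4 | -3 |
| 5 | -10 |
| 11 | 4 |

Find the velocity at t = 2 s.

Velocity is the slope of the x-t graph on 0–4 s: (-3 − -11)/(4 − 0) = 2 m/s.

2 m/s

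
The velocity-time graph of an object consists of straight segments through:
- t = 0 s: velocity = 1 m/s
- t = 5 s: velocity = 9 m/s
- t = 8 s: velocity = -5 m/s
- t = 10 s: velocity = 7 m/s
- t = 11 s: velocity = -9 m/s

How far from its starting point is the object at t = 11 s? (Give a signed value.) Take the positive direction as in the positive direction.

Displacement is the signed area under the v-t curve.
0–5 s: ½(1 + 9)(5) = 25 m
5–8 s: ½(9 + -5)(3) = 6 m
8–10 s: ½(-5 + 7)(2) = 2 m
10–11 s: ½(7 + -9)(1) = -1 m
Net displacement = 32 m

32 m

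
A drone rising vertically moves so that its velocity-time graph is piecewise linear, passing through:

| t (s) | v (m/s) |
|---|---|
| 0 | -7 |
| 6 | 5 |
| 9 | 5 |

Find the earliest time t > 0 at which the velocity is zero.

t = 3.5 s

v changes sign on 0–6 s (from -7 to 5); the graph is linear there, so v = 0 at t = 0 + (7)·(6 − 0)/(5 − -7) = 3.5 s.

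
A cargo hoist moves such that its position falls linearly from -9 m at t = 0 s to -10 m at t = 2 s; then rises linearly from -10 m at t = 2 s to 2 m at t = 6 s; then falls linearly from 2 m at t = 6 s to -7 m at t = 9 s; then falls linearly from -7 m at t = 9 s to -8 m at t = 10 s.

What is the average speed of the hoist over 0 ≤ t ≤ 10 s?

2.3 m/s

Average speed = (total path length)/(elapsed time); on a piecewise-linear x-t graph the path length is Σ|Δx|.
0–2 s: |Δx| = |-10 − -9| = 1 m
2–6 s: |Δx| = |2 − -10| = 12 m
6–9 s: |Δx| = |-7 − 2| = 9 m
9–10 s: |Δx| = |-8 − -7| = 1 m
Total path = 23 m; average speed = 23/10 = 2.3 m/s.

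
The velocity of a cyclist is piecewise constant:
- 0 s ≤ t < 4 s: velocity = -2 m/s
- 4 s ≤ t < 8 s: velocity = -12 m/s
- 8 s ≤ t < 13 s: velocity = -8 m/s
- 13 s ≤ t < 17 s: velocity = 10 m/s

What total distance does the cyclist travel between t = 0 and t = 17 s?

136 m

Distance (not displacement) is the total path length: add the absolute areas under v-t.
0–4 s: |-2| × 4 = 8 m
4–8 s: |-12| × 4 = 48 m
8–13 s: |-8| × 5 = 40 m
13–17 s: |10| × 4 = 40 m
Total distance = 136 m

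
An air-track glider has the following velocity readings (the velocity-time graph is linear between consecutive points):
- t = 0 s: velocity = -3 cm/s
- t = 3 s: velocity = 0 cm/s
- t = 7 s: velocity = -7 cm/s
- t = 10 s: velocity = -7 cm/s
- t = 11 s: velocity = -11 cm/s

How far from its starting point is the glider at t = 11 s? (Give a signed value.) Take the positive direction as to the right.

-48.5 cm

Displacement is the signed area under the v-t curve.
0–3 s: ½(-3 + 0)(3) = -4.5 cm
3–7 s: ½(0 + -7)(4) = -14 cm
7–10 s: -7 × 3 = -21 cm
10–11 s: ½(-7 + -11)(1) = -9 cm
Net displacement = -48.5 cm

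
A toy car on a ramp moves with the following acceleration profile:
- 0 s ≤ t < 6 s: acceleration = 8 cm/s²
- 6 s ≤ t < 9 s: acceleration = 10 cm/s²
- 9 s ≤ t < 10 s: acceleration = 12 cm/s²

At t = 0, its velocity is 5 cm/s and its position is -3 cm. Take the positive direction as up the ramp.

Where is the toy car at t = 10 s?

On each constant-a segment, Δv = aΔt and Δx = v₀Δt + ½aΔt²; chain segment to segment.
0–6 s: v starts 5 cm/s; Δx = 5·6 + ½·8·6² = 174 cm; v ends 53 cm/s.
6–9 s: v starts 53 cm/s; Δx = 53·3 + ½·10·3² = 204 cm; v ends 83 cm/s.
9–10 s: v starts 83 cm/s; Δx = 83·1 + ½·12·1² = 89 cm; v ends 95 cm/s.
x(10) = -3 + Σ Δx = 464 cm.

464 cm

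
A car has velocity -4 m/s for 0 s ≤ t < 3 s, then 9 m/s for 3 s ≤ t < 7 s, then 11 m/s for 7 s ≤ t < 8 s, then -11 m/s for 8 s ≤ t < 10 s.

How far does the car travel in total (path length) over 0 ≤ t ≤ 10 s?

Total distance travelled is ∫|v| dt — sum the magnitudes of each area piece.
0–3 s: |-4| × 3 = 12 m
3–7 s: |9| × 4 = 36 m
7–8 s: |11| × 1 = 11 m
8–10 s: |-11| × 2 = 22 m
Total distance = 81 m

81 m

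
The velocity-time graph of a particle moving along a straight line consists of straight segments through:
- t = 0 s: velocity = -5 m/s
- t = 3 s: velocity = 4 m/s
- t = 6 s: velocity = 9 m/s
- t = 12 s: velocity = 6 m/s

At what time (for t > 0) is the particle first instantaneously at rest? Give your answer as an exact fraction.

v changes sign on 0–3 s (from -5 to 4); the graph is linear there, so v = 0 at t = 0 + (5)·(3 − 0)/(4 − -5) = 5/3 s.

t = 5/3 s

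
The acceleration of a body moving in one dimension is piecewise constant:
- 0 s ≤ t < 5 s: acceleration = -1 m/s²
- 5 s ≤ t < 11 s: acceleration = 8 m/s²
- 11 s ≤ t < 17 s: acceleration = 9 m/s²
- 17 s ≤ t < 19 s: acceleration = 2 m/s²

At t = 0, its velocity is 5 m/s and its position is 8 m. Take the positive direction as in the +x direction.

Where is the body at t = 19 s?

On each constant-a segment, Δv = aΔt and Δx = v₀Δt + ½aΔt²; chain segment to segment.
0–5 s: v starts 5 m/s; Δx = 5·5 + ½·-1·5² = 12.5 m; v ends 0 m/s.
5–11 s: v starts 0 m/s; Δx = 0·6 + ½·8·6² = 144 m; v ends 48 m/s.
11–17 s: v starts 48 m/s; Δx = 48·6 + ½·9·6² = 450 m; v ends 102 m/s.
17–19 s: v starts 102 m/s; Δx = 102·2 + ½·2·2² = 208 m; v ends 106 m/s.
x(19) = 8 + Σ Δx = 822.5 m.

822.5 m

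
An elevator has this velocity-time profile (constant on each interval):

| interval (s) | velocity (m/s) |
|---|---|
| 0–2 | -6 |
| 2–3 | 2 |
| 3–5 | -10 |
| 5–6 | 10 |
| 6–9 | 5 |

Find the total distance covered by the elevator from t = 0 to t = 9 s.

Total distance travelled is ∫|v| dt — sum the magnitudes of each area piece.
0–2 s: |-6| × 2 = 12 m
2–3 s: |2| × 1 = 2 m
3–5 s: |-10| × 2 = 20 m
5–6 s: |10| × 1 = 10 m
6–9 s: |5| × 3 = 15 m
Total distance = 59 m

59 m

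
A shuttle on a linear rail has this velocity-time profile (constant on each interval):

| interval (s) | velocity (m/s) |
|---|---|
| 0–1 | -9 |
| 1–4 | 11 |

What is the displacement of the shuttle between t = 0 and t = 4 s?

Net displacement equals the area under the velocity-time graph (areas below the axis count negative).
0–1 s: -9 × 1 = -9 m
1–4 s: 11 × 3 = 33 m
Net displacement = 24 m

24 m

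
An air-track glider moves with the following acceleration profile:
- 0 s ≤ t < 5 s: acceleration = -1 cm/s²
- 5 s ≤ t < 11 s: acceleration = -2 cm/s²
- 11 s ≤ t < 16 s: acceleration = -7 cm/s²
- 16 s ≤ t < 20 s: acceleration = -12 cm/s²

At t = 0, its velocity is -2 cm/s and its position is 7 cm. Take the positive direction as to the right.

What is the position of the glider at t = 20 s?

-588 cm

On each constant-a segment, Δv = aΔt and Δx = v₀Δt + ½aΔt²; chain segment to segment.
0–5 s: v starts -2 cm/s; Δx = -2·5 + ½·-1·5² = -22.5 cm; v ends -7 cm/s.
5–11 s: v starts -7 cm/s; Δx = -7·6 + ½·-2·6² = -78 cm; v ends -19 cm/s.
11–16 s: v starts -19 cm/s; Δx = -19·5 + ½·-7·5² = -182.5 cm; v ends -54 cm/s.
16–20 s: v starts -54 cm/s; Δx = -54·4 + ½·-12·4² = -312 cm; v ends -102 cm/s.
x(20) = 7 + Σ Δx = -588 cm.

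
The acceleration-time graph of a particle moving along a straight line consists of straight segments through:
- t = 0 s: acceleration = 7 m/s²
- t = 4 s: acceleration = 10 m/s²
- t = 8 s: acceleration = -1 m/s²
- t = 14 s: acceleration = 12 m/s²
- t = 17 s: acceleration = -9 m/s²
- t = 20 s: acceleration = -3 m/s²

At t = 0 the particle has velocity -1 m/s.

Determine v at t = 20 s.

70.5 m/s

Δv equals the area under the a-t graph; then v = v₀ + Δv.
0–4 s: ½(7 + 10)(4) = 34 m/s
4–8 s: ½(10 + -1)(4) = 18 m/s
8–14 s: ½(-1 + 12)(6) = 33 m/s
14–17 s: ½(12 + -9)(3) = 4.5 m/s
17–20 s: ½(-9 + -3)(3) = -18 m/s
Δv = 71.5 m/s, so v(20) = -1 + (71.5) = 70.5 m/s.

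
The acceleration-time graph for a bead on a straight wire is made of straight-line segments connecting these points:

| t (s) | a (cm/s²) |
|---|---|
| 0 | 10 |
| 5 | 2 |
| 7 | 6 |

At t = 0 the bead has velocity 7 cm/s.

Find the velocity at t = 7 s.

45 cm/s

Δv equals the area under the a-t graph; then v = v₀ + Δv.
0–5 s: ½(10 + 2)(5) = 30 cm/s
5–7 s: ½(2 + 6)(2) = 8 cm/s
Δv = 38 cm/s, so v(7) = 7 + (38) = 45 cm/s.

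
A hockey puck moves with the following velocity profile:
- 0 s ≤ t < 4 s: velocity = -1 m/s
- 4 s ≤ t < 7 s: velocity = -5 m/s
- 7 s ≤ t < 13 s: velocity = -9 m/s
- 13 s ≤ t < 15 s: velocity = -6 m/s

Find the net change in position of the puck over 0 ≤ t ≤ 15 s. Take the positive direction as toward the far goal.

-85 m

Displacement is the signed area under the v-t curve.
0–4 s: -1 × 4 = -4 m
4–7 s: -5 × 3 = -15 m
7–13 s: -9 × 6 = -54 m
13–15 s: -6 × 2 = -12 m
Net displacement = -85 m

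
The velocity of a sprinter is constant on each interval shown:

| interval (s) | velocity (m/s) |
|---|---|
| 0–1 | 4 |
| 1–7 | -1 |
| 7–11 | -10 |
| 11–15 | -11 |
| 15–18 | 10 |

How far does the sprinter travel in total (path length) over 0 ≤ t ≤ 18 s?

Total distance travelled is ∫|v| dt — sum the magnitudes of each area piece.
0–1 s: |4| × 1 = 4 m
1–7 s: |-1| × 6 = 6 m
7–11 s: |-10| × 4 = 40 m
11–15 s: |-11| × 4 = 44 m
15–18 s: |10| × 3 = 30 m
Total distance = 124 m

124 m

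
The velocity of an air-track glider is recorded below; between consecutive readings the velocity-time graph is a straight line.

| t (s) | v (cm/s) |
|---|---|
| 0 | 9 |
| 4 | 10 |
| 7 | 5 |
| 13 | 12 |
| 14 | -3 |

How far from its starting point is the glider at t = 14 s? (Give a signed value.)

Net displacement equals the area under the velocity-time graph (areas below the axis count negative).
0–4 s: ½(9 + 10)(4) = 38 cm
4–7 s: ½(10 + 5)(3) = 22.5 cm
7–13 s: ½(5 + 12)(6) = 51 cm
13–14 s: ½(12 + -3)(1) = 4.5 cm
Net displacement = 116 cm

116 cm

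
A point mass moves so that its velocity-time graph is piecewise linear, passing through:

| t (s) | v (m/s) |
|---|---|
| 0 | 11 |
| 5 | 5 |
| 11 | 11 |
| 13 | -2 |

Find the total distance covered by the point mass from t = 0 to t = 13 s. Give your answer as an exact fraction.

Total distance travelled is ∫|v| dt — sum the magnitudes of each area piece.
0–5 s: |½(11 + 5)(5)| = 40 m
5–11 s: |½(5 + 11)(6)| = 48 m
11–13 s: v = 0 at t = 165/13 s; triangle areas 121/13 + 4/13 = 125/13 m
Total distance = 1269/13 m

1269/13 m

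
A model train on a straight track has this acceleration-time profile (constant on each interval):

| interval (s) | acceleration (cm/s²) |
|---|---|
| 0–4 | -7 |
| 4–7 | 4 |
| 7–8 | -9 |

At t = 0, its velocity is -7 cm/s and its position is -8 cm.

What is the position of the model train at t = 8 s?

-206.5 cm

On each constant-a segment, Δv = aΔt and Δx = v₀Δt + ½aΔt²; chain segment to segment.
0–4 s: v starts -7 cm/s; Δx = -7·4 + ½·-7·4² = -84 cm; v ends -35 cm/s.
4–7 s: v starts -35 cm/s; Δx = -35·3 + ½·4·3² = -87 cm; v ends -23 cm/s.
7–8 s: v starts -23 cm/s; Δx = -23·1 + ½·-9·1² = -27.5 cm; v ends -32 cm/s.
x(8) = -8 + Σ Δx = -206.5 cm.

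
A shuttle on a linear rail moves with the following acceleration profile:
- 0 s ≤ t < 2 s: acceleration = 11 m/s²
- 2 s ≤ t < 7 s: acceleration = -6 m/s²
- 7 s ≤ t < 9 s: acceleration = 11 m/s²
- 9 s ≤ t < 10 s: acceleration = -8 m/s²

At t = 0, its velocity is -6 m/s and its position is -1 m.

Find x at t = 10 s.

On each constant-a segment, Δv = aΔt and Δx = v₀Δt + ½aΔt²; chain segment to segment.
0–2 s: v starts -6 m/s; Δx = -6·2 + ½·11·2² = 10 m; v ends 16 m/s.
2–7 s: v starts 16 m/s; Δx = 16·5 + ½·-6·5² = 5 m; v ends -14 m/s.
7–9 s: v starts -14 m/s; Δx = -14·2 + ½·11·2² = -6 m; v ends 8 m/s.
9–10 s: v starts 8 m/s; Δx = 8·1 + ½·-8·1² = 4 m; v ends 0 m/s.
x(10) = -1 + Σ Δx = 12 m.

12 m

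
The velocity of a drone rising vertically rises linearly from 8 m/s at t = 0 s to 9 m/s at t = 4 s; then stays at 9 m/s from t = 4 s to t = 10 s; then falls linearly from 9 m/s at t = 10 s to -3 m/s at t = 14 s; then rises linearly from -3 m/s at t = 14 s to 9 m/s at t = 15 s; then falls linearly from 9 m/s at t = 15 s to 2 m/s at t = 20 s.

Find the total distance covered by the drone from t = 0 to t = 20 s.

134.25 m

Total distance travelled is ∫|v| dt — sum the magnitudes of each area piece.
0–4 s: |½(8 + 9)(4)| = 34 m
4–10 s: |9| × 6 = 54 m
10–14 s: v = 0 at t = 13 s; triangle areas 13.5 + 1.5 = 15 m
14–15 s: v = 0 at t = 14.25 s; triangle areas 0.375 + 3.375 = 3.75 m
15–20 s: |½(9 + 2)(5)| = 27.5 m
Total distance = 134.25 m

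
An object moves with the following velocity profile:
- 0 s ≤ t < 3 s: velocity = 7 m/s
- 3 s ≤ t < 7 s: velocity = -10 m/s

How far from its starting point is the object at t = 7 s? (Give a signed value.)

Net displacement equals the area under the velocity-time graph (areas below the axis count negative).
0–3 s: 7 × 3 = 21 m
3–7 s: -10 × 4 = -40 m
Net displacement = -19 m

-19 m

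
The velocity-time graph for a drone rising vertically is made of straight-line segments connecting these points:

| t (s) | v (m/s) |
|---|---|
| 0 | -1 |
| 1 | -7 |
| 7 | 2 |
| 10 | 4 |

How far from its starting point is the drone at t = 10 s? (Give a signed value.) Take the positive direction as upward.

Displacement is the signed area under the v-t curve.
0–1 s: ½(-1 + -7)(1) = -4 m
1–7 s: ½(-7 + 2)(6) = -15 m
7–10 s: ½(2 + 4)(3) = 9 m
Net displacement = -10 m

-10 m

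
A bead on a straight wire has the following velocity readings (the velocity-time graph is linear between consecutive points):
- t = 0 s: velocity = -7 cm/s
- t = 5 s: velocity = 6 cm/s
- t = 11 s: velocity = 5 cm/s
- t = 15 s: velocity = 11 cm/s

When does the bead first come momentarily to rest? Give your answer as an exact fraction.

v changes sign on 0–5 s (from -7 to 6); the graph is linear there, so v = 0 at t = 0 + (7)·(5 − 0)/(6 − -7) = 35/13 s.

t = 35/13 s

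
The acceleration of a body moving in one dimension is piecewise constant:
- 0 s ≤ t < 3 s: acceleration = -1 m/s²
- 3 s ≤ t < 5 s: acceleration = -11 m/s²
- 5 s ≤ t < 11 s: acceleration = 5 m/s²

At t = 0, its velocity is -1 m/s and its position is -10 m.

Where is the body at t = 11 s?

-113.5 m

On each constant-a segment, Δv = aΔt and Δx = v₀Δt + ½aΔt²; chain segment to segment.
0–3 s: v starts -1 m/s; Δx = -1·3 + ½·-1·3² = -7.5 m; v ends -4 m/s.
3–5 s: v starts -4 m/s; Δx = -4·2 + ½·-11·2² = -30 m; v ends -26 m/s.
5–11 s: v starts -26 m/s; Δx = -26·6 + ½·5·6² = -66 m; v ends 4 m/s.
x(11) = -10 + Σ Δx = -113.5 m.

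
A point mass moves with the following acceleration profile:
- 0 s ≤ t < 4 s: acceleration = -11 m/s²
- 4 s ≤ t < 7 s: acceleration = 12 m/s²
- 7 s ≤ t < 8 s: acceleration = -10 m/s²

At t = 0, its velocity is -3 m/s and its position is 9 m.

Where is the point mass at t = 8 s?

-194 m

On each constant-a segment, Δv = aΔt and Δx = v₀Δt + ½aΔt²; chain segment to segment.
0–4 s: v starts -3 m/s; Δx = -3·4 + ½·-11·4² = -100 m; v ends -47 m/s.
4–7 s: v starts -47 m/s; Δx = -47·3 + ½·12·3² = -87 m; v ends -11 m/s.
7–8 s: v starts -11 m/s; Δx = -11·1 + ½·-10·1² = -16 m; v ends -21 m/s.
x(8) = 9 + Σ Δx = -194 m.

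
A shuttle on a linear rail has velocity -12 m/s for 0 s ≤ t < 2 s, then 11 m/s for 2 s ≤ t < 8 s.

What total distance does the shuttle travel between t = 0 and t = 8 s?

Distance (not displacement) is the total path length: add the absolute areas under v-t.
0–2 s: |-12| × 2 = 24 m
2–8 s: |11| × 6 = 66 m
Total distance = 90 m

90 m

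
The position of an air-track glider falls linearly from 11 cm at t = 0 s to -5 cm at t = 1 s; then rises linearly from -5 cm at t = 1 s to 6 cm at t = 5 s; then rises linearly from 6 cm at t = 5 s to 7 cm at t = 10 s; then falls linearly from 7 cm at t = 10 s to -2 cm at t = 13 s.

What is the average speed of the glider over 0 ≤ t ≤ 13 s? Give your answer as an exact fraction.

37/13 cm/s

Average speed = (total path length)/(elapsed time); on a piecewise-linear x-t graph the path length is Σ|Δx|.
0–1 s: |Δx| = |-5 − 11| = 16 cm
1–5 s: |Δx| = |6 − -5| = 11 cm
5–10 s: |Δx| = |7 − 6| = 1 cm
10–13 s: |Δx| = |-2 − 7| = 9 cm
Total path = 37 cm; average speed = 37/13 = 37/13 cm/s.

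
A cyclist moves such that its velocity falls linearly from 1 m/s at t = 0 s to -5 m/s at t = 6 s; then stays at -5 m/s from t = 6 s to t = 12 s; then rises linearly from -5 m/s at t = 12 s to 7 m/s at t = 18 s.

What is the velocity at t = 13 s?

On 12–18 s the graph is linear from -5 to 7 m/s: v(13) = -5 + (7 − -5)·(13 − 12)/(18 − 12) = -3 m/s.

-3 m/s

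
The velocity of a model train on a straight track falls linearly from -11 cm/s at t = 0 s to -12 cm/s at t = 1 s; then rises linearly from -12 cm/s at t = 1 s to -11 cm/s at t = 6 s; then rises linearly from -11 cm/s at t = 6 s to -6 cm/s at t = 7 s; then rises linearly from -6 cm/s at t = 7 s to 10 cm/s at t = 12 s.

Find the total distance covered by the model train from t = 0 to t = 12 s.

Distance (not displacement) is the total path length: add the absolute areas under v-t.
0–1 s: |½(-11 + -12)(1)| = 11.5 cm
1–6 s: |½(-12 + -11)(5)| = 57.5 cm
6–7 s: |½(-11 + -6)(1)| = 8.5 cm
7–12 s: v = 0 at t = 8.875 s; triangle areas 5.625 + 15.625 = 21.25 cm
Total distance = 98.75 cm

98.75 cm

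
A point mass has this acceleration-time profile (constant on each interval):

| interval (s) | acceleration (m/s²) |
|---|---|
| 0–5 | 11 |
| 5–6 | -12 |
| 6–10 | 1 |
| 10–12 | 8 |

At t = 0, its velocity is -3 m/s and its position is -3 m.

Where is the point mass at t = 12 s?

437.5 m

On each constant-a segment, Δv = aΔt and Δx = v₀Δt + ½aΔt²; chain segment to segment.
0–5 s: v starts -3 m/s; Δx = -3·5 + ½·11·5² = 122.5 m; v ends 52 m/s.
5–6 s: v starts 52 m/s; Δx = 52·1 + ½·-12·1² = 46 m; v ends 40 m/s.
6–10 s: v starts 40 m/s; Δx = 40·4 + ½·1·4² = 168 m; v ends 44 m/s.
10–12 s: v starts 44 m/s; Δx = 44·2 + ½·8·2² = 104 m; v ends 60 m/s.
x(12) = -3 + Σ Δx = 437.5 m.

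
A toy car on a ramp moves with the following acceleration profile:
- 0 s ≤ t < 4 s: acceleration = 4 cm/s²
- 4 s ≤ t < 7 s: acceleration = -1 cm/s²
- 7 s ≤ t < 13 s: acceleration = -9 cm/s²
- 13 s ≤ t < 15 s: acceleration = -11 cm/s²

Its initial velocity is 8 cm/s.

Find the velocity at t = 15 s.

-55 cm/s

Δv equals the area under the a-t graph; then v = v₀ + Δv.
0–4 s: 4 × 4 = 16 cm/s
4–7 s: -1 × 3 = -3 cm/s
7–13 s: -9 × 6 = -54 cm/s
13–15 s: -11 × 2 = -22 cm/s
Δv = -63 cm/s, so v(15) = 8 + (-63) = -55 cm/s.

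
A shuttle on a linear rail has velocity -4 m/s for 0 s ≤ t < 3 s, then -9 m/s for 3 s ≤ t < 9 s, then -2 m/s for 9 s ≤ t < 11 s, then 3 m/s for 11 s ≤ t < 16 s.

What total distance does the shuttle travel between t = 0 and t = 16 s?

Total distance travelled is ∫|v| dt — sum the magnitudes of each area piece.
0–3 s: |-4| × 3 = 12 m
3–9 s: |-9| × 6 = 54 m
9–11 s: |-2| × 2 = 4 m
11–16 s: |3| × 5 = 15 m
Total distance = 85 m

85 m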